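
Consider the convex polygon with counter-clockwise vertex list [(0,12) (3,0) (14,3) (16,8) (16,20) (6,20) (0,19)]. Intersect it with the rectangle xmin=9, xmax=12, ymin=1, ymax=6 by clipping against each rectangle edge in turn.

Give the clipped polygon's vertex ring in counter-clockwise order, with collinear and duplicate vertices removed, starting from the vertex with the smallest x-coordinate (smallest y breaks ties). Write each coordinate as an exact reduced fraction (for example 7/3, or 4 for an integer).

Clipped polygon: [(9,18/11) (12,27/11) (12,6) (9,6)]

1. After x ≥ 9: [(9,18/11) (14,3) (16,8) (16,20) (9,20)]
2. After x ≤ 12: [(9,18/11) (12,27/11) (12,20) (9,20)]
3. After y ≥ 1: [(9,18/11) (12,27/11) (12,20) (9,20)]
4. After y ≤ 6: [(9,6) (9,18/11) (12,27/11) (12,6)]
5. Canonical ring: [(9,18/11) (12,27/11) (12,6) (9,6)]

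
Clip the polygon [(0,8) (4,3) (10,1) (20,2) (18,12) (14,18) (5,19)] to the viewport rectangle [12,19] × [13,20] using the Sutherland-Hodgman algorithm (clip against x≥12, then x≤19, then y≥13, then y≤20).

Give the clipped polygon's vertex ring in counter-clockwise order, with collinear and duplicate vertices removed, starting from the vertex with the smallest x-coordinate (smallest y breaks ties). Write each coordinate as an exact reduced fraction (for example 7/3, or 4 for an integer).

1. After x ≥ 12: [(12,6/5) (20,2) (18,12) (14,18) (12,164/9)]
2. After x ≤ 19: [(12,6/5) (19,19/10) (19,7) (18,12) (14,18) (12,164/9)]
3. After y ≥ 13: [(12,13) (52/3,13) (14,18) (12,164/9)]
4. After y ≤ 20: [(12,13) (52/3,13) (14,18) (12,164/9)]
5. Canonical ring: [(12,13) (52/3,13) (14,18) (12,164/9)]

Clipped polygon: [(12,13) (52/3,13) (14,18) (12,164/9)]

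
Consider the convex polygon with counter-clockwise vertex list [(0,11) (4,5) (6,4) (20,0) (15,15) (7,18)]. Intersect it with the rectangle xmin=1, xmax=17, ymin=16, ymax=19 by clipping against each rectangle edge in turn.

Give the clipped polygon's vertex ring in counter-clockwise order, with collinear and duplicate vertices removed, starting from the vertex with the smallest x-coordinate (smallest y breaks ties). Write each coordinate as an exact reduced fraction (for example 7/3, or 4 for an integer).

Clipped polygon: [(5,16) (37/3,16) (7,18)]

1. After x ≥ 1: [(1,12) (1,19/2) (4,5) (6,4) (20,0) (15,15) (7,18)]
2. After x ≤ 17: [(1,12) (1,19/2) (4,5) (6,4) (17,6/7) (17,9) (15,15) (7,18)]
3. After y ≥ 16: [(5,16) (37/3,16) (7,18)]
4. After y ≤ 19: [(5,16) (37/3,16) (7,18)]
5. Canonical ring: [(5,16) (37/3,16) (7,18)]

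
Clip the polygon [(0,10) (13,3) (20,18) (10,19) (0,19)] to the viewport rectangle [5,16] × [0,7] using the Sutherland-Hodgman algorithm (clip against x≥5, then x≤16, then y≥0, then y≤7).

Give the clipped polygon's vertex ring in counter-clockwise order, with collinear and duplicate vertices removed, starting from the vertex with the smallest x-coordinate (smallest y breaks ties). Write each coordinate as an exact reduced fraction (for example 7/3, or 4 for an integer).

1. After x ≥ 5: [(5,95/13) (13,3) (20,18) (10,19) (5,19)]
2. After x ≤ 16: [(5,95/13) (13,3) (16,66/7) (16,92/5) (10,19) (5,19)]
3. After y ≥ 0: [(5,95/13) (13,3) (16,66/7) (16,92/5) (10,19) (5,19)]
4. After y ≤ 7: [(39/7,7) (13,3) (223/15,7)]
5. Canonical ring: [(39/7,7) (13,3) (223/15,7)]

Clipped polygon: [(39/7,7) (13,3) (223/15,7)]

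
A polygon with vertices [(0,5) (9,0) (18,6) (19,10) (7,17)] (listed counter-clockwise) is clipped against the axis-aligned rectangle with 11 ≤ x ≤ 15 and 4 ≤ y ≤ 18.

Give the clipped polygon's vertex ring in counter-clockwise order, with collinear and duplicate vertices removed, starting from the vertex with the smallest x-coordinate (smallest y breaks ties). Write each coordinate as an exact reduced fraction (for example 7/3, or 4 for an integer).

Clipped polygon: [(11,4) (15,4) (15,37/3) (11,44/3)]

1. After x ≥ 11: [(11,4/3) (18,6) (19,10) (11,44/3)]
2. After x ≤ 15: [(11,4/3) (15,4) (15,37/3) (11,44/3)]
3. After y ≥ 4: [(11,4) (15,4) (15,4) (15,37/3) (11,44/3)]
4. After y ≤ 18: [(11,4) (15,4) (15,4) (15,37/3) (11,44/3)]
5. Canonical ring: [(11,4) (15,4) (15,37/3) (11,44/3)]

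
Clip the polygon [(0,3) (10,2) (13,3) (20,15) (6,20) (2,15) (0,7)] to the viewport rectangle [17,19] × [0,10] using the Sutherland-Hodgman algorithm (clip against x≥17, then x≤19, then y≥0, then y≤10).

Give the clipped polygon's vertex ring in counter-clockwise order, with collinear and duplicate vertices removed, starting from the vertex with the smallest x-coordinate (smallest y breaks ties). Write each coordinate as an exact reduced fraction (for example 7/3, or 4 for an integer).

Clipped polygon: [(17,69/7) (205/12,10) (17,10)]

1. After x ≥ 17: [(17,69/7) (20,15) (17,225/14)]
2. After x ≤ 19: [(17,69/7) (19,93/7) (19,215/14) (17,225/14)]
3. After y ≥ 0: [(17,69/7) (19,93/7) (19,215/14) (17,225/14)]
4. After y ≤ 10: [(17,10) (17,69/7) (205/12,10)]
5. Canonical ring: [(17,69/7) (205/12,10) (17,10)]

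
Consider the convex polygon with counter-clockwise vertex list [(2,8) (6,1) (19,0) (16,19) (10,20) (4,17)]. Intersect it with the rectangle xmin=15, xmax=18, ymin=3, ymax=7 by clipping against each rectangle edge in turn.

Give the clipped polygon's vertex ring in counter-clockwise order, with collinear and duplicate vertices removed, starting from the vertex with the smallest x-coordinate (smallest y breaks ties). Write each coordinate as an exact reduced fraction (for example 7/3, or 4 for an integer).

1. After x ≥ 15: [(15,4/13) (19,0) (16,19) (15,115/6)]
2. After x ≤ 18: [(15,4/13) (18,1/13) (18,19/3) (16,19) (15,115/6)]
3. After y ≥ 3: [(15,3) (18,3) (18,19/3) (16,19) (15,115/6)]
4. After y ≤ 7: [(15,7) (15,3) (18,3) (18,19/3) (340/19,7)]
5. Canonical ring: [(15,3) (18,3) (18,19/3) (340/19,7) (15,7)]

Clipped polygon: [(15,3) (18,3) (18,19/3) (340/19,7) (15,7)]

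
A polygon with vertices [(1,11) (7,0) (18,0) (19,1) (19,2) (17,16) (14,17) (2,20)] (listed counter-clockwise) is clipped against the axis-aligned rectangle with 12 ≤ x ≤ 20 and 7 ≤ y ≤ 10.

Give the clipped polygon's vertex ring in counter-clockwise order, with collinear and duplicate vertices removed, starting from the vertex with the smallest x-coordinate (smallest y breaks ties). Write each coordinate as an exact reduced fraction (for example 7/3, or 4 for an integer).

1. After x ≥ 12: [(12,0) (18,0) (19,1) (19,2) (17,16) (14,17) (12,35/2)]
2. After x ≤ 20: [(12,0) (18,0) (19,1) (19,2) (17,16) (14,17) (12,35/2)]
3. After y ≥ 7: [(12,7) (128/7,7) (17,16) (14,17) (12,35/2)]
4. After y ≤ 10: [(12,10) (12,7) (128/7,7) (125/7,10)]
5. Canonical ring: [(12,7) (128/7,7) (125/7,10) (12,10)]

Clipped polygon: [(12,7) (128/7,7) (125/7,10) (12,10)]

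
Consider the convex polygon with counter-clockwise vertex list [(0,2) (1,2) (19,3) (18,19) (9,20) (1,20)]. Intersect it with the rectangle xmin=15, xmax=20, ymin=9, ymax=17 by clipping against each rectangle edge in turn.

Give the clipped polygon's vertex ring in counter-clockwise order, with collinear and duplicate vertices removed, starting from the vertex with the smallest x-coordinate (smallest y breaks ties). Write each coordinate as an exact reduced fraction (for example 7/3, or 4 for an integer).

1. After x ≥ 15: [(15,25/9) (19,3) (18,19) (15,58/3)]
2. After x ≤ 20: [(15,25/9) (19,3) (18,19) (15,58/3)]
3. After y ≥ 9: [(15,9) (149/8,9) (18,19) (15,58/3)]
4. After y ≤ 17: [(15,17) (15,9) (149/8,9) (145/8,17)]
5. Canonical ring: [(15,9) (149/8,9) (145/8,17) (15,17)]

Clipped polygon: [(15,9) (149/8,9) (145/8,17) (15,17)]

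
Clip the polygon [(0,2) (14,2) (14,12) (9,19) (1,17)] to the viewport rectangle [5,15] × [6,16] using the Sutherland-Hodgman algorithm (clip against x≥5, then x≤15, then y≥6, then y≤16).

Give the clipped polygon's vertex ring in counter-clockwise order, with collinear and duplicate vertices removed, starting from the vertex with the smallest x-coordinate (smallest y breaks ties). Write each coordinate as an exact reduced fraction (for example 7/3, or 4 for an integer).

Clipped polygon: [(5,6) (14,6) (14,12) (78/7,16) (5,16)]

1. After x ≥ 5: [(5,2) (14,2) (14,12) (9,19) (5,18)]
2. After x ≤ 15: [(5,2) (14,2) (14,12) (9,19) (5,18)]
3. After y ≥ 6: [(5,6) (14,6) (14,12) (9,19) (5,18)]
4. After y ≤ 16: [(5,16) (5,6) (14,6) (14,12) (78/7,16)]
5. Canonical ring: [(5,6) (14,6) (14,12) (78/7,16) (5,16)]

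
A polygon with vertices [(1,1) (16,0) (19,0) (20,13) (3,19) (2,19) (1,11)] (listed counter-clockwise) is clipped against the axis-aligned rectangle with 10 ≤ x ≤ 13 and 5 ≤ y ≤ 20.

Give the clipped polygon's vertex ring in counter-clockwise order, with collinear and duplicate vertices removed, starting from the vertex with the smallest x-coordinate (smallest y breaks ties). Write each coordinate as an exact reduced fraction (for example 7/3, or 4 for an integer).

Clipped polygon: [(10,5) (13,5) (13,263/17) (10,281/17)]

1. After x ≥ 10: [(10,2/5) (16,0) (19,0) (20,13) (10,281/17)]
2. After x ≤ 13: [(10,2/5) (13,1/5) (13,263/17) (10,281/17)]
3. After y ≥ 5: [(10,5) (13,5) (13,263/17) (10,281/17)]
4. After y ≤ 20: [(10,5) (13,5) (13,263/17) (10,281/17)]
5. Canonical ring: [(10,5) (13,5) (13,263/17) (10,281/17)]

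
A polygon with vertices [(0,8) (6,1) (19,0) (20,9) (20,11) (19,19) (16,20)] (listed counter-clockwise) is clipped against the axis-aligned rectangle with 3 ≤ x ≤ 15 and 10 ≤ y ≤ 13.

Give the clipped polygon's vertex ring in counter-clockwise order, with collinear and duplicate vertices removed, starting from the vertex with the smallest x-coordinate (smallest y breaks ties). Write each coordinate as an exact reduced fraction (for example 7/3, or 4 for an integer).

1. After x ≥ 3: [(3,41/4) (3,9/2) (6,1) (19,0) (20,9) (20,11) (19,19) (16,20)]
2. After x ≤ 15: [(15,77/4) (3,41/4) (3,9/2) (6,1) (15,4/13)]
3. After y ≥ 10: [(15,10) (15,77/4) (3,41/4) (3,10)]
4. After y ≤ 13: [(15,10) (15,13) (20/3,13) (3,41/4) (3,10)]
5. Canonical ring: [(3,10) (15,10) (15,13) (20/3,13) (3,41/4)]

Clipped polygon: [(3,10) (15,10) (15,13) (20/3,13) (3,41/4)]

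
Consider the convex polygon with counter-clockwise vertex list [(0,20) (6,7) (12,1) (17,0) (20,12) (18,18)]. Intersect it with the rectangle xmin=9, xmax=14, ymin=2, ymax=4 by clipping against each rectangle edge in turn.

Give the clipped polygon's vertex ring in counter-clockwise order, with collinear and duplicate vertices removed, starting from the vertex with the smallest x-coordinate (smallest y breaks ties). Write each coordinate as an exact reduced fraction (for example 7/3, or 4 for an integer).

1. After x ≥ 9: [(9,19) (9,4) (12,1) (17,0) (20,12) (18,18)]
2. After x ≤ 14: [(14,166/9) (9,19) (9,4) (12,1) (14,3/5)]
3. After y ≥ 2: [(14,2) (14,166/9) (9,19) (9,4) (11,2)]
4. After y ≤ 4: [(14,2) (14,4) (9,4) (9,4) (11,2)]
5. Canonical ring: [(9,4) (11,2) (14,2) (14,4)]

Clipped polygon: [(9,4) (11,2) (14,2) (14,4)]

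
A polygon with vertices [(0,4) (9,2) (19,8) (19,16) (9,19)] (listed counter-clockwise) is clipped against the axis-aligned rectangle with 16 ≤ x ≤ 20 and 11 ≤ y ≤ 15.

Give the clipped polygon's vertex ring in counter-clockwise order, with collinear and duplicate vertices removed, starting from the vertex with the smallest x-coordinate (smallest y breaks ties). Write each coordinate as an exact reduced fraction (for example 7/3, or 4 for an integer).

1. After x ≥ 16: [(16,31/5) (19,8) (19,16) (16,169/10)]
2. After x ≤ 20: [(16,31/5) (19,8) (19,16) (16,169/10)]
3. After y ≥ 11: [(16,11) (19,11) (19,16) (16,169/10)]
4. After y ≤ 15: [(16,15) (16,11) (19,11) (19,15)]
5. Canonical ring: [(16,11) (19,11) (19,15) (16,15)]

Clipped polygon: [(16,11) (19,11) (19,15) (16,15)]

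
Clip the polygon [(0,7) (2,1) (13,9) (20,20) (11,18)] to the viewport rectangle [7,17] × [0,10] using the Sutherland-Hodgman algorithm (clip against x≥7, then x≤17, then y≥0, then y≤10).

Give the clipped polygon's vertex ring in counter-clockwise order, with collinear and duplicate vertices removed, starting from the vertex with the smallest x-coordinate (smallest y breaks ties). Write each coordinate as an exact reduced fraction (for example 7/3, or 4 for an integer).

Clipped polygon: [(7,51/11) (13,9) (150/11,10) (7,10)]

1. After x ≥ 7: [(7,14) (7,51/11) (13,9) (20,20) (11,18)]
2. After x ≤ 17: [(7,14) (7,51/11) (13,9) (17,107/7) (17,58/3) (11,18)]
3. After y ≥ 0: [(7,14) (7,51/11) (13,9) (17,107/7) (17,58/3) (11,18)]
4. After y ≤ 10: [(7,10) (7,51/11) (13,9) (150/11,10)]
5. Canonical ring: [(7,51/11) (13,9) (150/11,10) (7,10)]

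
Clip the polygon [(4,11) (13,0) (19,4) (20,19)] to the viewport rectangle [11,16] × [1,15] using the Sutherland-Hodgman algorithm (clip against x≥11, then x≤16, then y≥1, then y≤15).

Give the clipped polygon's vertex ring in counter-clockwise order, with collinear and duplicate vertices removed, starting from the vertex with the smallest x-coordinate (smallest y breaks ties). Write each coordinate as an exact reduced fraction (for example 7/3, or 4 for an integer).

1. After x ≥ 11: [(11,29/2) (11,22/9) (13,0) (19,4) (20,19)]
2. After x ≤ 16: [(16,17) (11,29/2) (11,22/9) (13,0) (16,2)]
3. After y ≥ 1: [(16,17) (11,29/2) (11,22/9) (134/11,1) (29/2,1) (16,2)]
4. After y ≤ 15: [(16,15) (12,15) (11,29/2) (11,22/9) (134/11,1) (29/2,1) (16,2)]
5. Canonical ring: [(11,22/9) (134/11,1) (29/2,1) (16,2) (16,15) (12,15) (11,29/2)]

Clipped polygon: [(11,22/9) (134/11,1) (29/2,1) (16,2) (16,15) (12,15) (11,29/2)]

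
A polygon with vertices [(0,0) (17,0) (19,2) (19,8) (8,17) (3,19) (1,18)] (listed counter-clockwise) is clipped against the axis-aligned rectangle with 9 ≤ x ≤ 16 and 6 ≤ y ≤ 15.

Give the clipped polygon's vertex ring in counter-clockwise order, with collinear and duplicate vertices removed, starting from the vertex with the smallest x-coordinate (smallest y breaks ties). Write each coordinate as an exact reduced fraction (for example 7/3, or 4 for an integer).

Clipped polygon: [(9,6) (16,6) (16,115/11) (94/9,15) (9,15)]

1. After x ≥ 9: [(9,0) (17,0) (19,2) (19,8) (9,178/11)]
2. After x ≤ 16: [(9,0) (16,0) (16,115/11) (9,178/11)]
3. After y ≥ 6: [(9,6) (16,6) (16,115/11) (9,178/11)]
4. After y ≤ 15: [(9,15) (9,6) (16,6) (16,115/11) (94/9,15)]
5. Canonical ring: [(9,6) (16,6) (16,115/11) (94/9,15) (9,15)]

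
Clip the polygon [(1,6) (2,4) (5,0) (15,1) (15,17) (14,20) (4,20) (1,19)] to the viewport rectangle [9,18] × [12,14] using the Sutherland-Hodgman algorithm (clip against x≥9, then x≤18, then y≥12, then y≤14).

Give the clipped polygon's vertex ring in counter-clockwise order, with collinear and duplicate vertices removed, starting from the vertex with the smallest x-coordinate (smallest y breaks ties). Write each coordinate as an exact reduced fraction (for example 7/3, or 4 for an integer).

1. After x ≥ 9: [(9,2/5) (15,1) (15,17) (14,20) (9,20)]
2. After x ≤ 18: [(9,2/5) (15,1) (15,17) (14,20) (9,20)]
3. After y ≥ 12: [(9,12) (15,12) (15,17) (14,20) (9,20)]
4. After y ≤ 14: [(9,14) (9,12) (15,12) (15,14)]
5. Canonical ring: [(9,12) (15,12) (15,14) (9,14)]

Clipped polygon: [(9,12) (15,12) (15,14) (9,14)]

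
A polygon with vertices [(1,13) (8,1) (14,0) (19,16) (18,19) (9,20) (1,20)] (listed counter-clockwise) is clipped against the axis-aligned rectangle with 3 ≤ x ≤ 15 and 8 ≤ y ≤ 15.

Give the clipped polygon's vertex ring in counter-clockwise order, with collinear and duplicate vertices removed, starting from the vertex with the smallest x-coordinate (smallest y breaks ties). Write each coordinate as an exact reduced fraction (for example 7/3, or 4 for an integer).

Clipped polygon: [(3,67/7) (47/12,8) (15,8) (15,15) (3,15)]

1. After x ≥ 3: [(3,67/7) (8,1) (14,0) (19,16) (18,19) (9,20) (3,20)]
2. After x ≤ 15: [(3,67/7) (8,1) (14,0) (15,16/5) (15,58/3) (9,20) (3,20)]
3. After y ≥ 8: [(3,67/7) (47/12,8) (15,8) (15,58/3) (9,20) (3,20)]
4. After y ≤ 15: [(3,15) (3,67/7) (47/12,8) (15,8) (15,15)]
5. Canonical ring: [(3,67/7) (47/12,8) (15,8) (15,15) (3,15)]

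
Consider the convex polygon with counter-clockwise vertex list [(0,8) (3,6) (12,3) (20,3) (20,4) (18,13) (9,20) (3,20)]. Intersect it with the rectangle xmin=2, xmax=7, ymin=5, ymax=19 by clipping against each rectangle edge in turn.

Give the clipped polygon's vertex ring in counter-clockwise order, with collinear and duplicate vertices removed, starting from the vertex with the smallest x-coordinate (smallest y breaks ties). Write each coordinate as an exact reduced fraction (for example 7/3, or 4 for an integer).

Clipped polygon: [(2,20/3) (3,6) (6,5) (7,5) (7,19) (11/4,19) (2,16)]

1. After x ≥ 2: [(2,16) (2,20/3) (3,6) (12,3) (20,3) (20,4) (18,13) (9,20) (3,20)]
2. After x ≤ 7: [(2,16) (2,20/3) (3,6) (7,14/3) (7,20) (3,20)]
3. After y ≥ 5: [(2,16) (2,20/3) (3,6) (6,5) (7,5) (7,20) (3,20)]
4. After y ≤ 19: [(11/4,19) (2,16) (2,20/3) (3,6) (6,5) (7,5) (7,19)]
5. Canonical ring: [(2,20/3) (3,6) (6,5) (7,5) (7,19) (11/4,19) (2,16)]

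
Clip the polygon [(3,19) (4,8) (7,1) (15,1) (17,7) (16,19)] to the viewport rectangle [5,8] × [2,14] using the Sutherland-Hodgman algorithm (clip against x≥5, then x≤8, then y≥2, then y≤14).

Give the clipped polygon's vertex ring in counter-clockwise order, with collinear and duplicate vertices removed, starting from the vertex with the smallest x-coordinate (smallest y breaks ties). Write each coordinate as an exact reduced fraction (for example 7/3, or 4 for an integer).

Clipped polygon: [(5,17/3) (46/7,2) (8,2) (8,14) (5,14)]

1. After x ≥ 5: [(5,19) (5,17/3) (7,1) (15,1) (17,7) (16,19)]
2. After x ≤ 8: [(8,19) (5,19) (5,17/3) (7,1) (8,1)]
3. After y ≥ 2: [(8,2) (8,19) (5,19) (5,17/3) (46/7,2)]
4. After y ≤ 14: [(8,2) (8,14) (5,14) (5,17/3) (46/7,2)]
5. Canonical ring: [(5,17/3) (46/7,2) (8,2) (8,14) (5,14)]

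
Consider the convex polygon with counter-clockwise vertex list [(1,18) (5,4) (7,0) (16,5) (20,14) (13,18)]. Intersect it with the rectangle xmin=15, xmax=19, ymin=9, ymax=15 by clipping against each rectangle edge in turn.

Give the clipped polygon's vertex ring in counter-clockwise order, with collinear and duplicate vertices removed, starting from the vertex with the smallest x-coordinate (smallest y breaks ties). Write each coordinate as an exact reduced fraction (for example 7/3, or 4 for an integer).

1. After x ≥ 15: [(15,40/9) (16,5) (20,14) (15,118/7)]
2. After x ≤ 19: [(15,40/9) (16,5) (19,47/4) (19,102/7) (15,118/7)]
3. After y ≥ 9: [(15,9) (160/9,9) (19,47/4) (19,102/7) (15,118/7)]
4. After y ≤ 15: [(15,15) (15,9) (160/9,9) (19,47/4) (19,102/7) (73/4,15)]
5. Canonical ring: [(15,9) (160/9,9) (19,47/4) (19,102/7) (73/4,15) (15,15)]

Clipped polygon: [(15,9) (160/9,9) (19,47/4) (19,102/7) (73/4,15) (15,15)]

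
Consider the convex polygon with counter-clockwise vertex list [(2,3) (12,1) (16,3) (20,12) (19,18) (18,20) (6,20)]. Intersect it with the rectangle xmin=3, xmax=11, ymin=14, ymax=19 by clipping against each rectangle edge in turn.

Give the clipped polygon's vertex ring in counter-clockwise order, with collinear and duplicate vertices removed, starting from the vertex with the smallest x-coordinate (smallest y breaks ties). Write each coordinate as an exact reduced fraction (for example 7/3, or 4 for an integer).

1. After x ≥ 3: [(3,29/4) (3,14/5) (12,1) (16,3) (20,12) (19,18) (18,20) (6,20)]
2. After x ≤ 11: [(3,29/4) (3,14/5) (11,6/5) (11,20) (6,20)]
3. After y ≥ 14: [(78/17,14) (11,14) (11,20) (6,20)]
4. After y ≤ 19: [(98/17,19) (78/17,14) (11,14) (11,19)]
5. Canonical ring: [(78/17,14) (11,14) (11,19) (98/17,19)]

Clipped polygon: [(78/17,14) (11,14) (11,19) (98/17,19)]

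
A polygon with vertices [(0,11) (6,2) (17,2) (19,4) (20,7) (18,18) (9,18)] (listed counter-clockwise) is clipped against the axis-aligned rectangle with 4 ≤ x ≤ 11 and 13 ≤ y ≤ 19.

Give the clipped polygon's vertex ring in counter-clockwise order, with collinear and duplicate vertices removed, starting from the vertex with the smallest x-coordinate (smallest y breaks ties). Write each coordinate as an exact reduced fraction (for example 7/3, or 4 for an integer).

Clipped polygon: [(4,13) (11,13) (11,18) (9,18) (4,127/9)]

1. After x ≥ 4: [(4,127/9) (4,5) (6,2) (17,2) (19,4) (20,7) (18,18) (9,18)]
2. After x ≤ 11: [(4,127/9) (4,5) (6,2) (11,2) (11,18) (9,18)]
3. After y ≥ 13: [(4,127/9) (4,13) (11,13) (11,18) (9,18)]
4. After y ≤ 19: [(4,127/9) (4,13) (11,13) (11,18) (9,18)]
5. Canonical ring: [(4,13) (11,13) (11,18) (9,18) (4,127/9)]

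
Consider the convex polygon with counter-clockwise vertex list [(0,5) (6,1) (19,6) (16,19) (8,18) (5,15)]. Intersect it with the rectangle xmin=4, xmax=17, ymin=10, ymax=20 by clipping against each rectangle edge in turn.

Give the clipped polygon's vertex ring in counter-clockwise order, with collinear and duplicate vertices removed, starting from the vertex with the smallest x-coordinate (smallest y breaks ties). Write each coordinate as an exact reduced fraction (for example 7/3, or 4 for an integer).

1. After x ≥ 4: [(4,13) (4,7/3) (6,1) (19,6) (16,19) (8,18) (5,15)]
2. After x ≤ 17: [(4,13) (4,7/3) (6,1) (17,68/13) (17,44/3) (16,19) (8,18) (5,15)]
3. After y ≥ 10: [(4,13) (4,10) (17,10) (17,44/3) (16,19) (8,18) (5,15)]
4. After y ≤ 20: [(4,13) (4,10) (17,10) (17,44/3) (16,19) (8,18) (5,15)]
5. Canonical ring: [(4,10) (17,10) (17,44/3) (16,19) (8,18) (5,15) (4,13)]

Clipped polygon: [(4,10) (17,10) (17,44/3) (16,19) (8,18) (5,15) (4,13)]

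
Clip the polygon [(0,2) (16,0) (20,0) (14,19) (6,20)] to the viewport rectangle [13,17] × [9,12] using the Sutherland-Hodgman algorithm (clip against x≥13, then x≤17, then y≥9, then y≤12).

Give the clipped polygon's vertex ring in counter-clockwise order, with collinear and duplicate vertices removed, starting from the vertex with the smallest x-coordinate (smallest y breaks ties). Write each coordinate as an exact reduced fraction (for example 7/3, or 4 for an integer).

Clipped polygon: [(13,9) (17,9) (17,19/2) (308/19,12) (13,12)]

1. After x ≥ 13: [(13,3/8) (16,0) (20,0) (14,19) (13,153/8)]
2. After x ≤ 17: [(13,3/8) (16,0) (17,0) (17,19/2) (14,19) (13,153/8)]
3. After y ≥ 9: [(13,9) (17,9) (17,19/2) (14,19) (13,153/8)]
4. After y ≤ 12: [(13,12) (13,9) (17,9) (17,19/2) (308/19,12)]
5. Canonical ring: [(13,9) (17,9) (17,19/2) (308/19,12) (13,12)]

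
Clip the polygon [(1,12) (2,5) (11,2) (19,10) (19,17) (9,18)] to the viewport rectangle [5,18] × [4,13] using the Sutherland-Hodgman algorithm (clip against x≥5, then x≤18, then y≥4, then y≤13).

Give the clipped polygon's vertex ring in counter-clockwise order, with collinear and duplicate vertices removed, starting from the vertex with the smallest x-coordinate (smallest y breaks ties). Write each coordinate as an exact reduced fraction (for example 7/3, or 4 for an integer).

Clipped polygon: [(5,4) (13,4) (18,9) (18,13) (5,13)]

1. After x ≥ 5: [(5,15) (5,4) (11,2) (19,10) (19,17) (9,18)]
2. After x ≤ 18: [(5,15) (5,4) (11,2) (18,9) (18,171/10) (9,18)]
3. After y ≥ 4: [(5,15) (5,4) (5,4) (13,4) (18,9) (18,171/10) (9,18)]
4. After y ≤ 13: [(5,13) (5,4) (5,4) (13,4) (18,9) (18,13)]
5. Canonical ring: [(5,4) (13,4) (18,9) (18,13) (5,13)]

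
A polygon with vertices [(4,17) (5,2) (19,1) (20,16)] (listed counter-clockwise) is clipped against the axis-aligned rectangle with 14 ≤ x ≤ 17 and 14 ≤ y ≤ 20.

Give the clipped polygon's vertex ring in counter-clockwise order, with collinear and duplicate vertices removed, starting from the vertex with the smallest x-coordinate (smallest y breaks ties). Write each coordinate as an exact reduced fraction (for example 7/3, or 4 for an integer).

Clipped polygon: [(14,14) (17,14) (17,259/16) (14,131/8)]

1. After x ≥ 14: [(14,131/8) (14,19/14) (19,1) (20,16)]
2. After x ≤ 17: [(17,259/16) (14,131/8) (14,19/14) (17,8/7)]
3. After y ≥ 14: [(17,14) (17,259/16) (14,131/8) (14,14)]
4. After y ≤ 20: [(17,14) (17,259/16) (14,131/8) (14,14)]
5. Canonical ring: [(14,14) (17,14) (17,259/16) (14,131/8)]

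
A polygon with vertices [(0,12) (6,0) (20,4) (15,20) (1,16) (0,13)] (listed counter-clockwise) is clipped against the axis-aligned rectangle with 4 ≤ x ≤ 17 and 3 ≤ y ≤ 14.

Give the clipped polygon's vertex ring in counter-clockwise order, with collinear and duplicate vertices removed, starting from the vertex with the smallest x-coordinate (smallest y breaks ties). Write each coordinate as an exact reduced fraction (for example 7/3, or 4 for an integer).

Clipped polygon: [(4,4) (9/2,3) (33/2,3) (17,22/7) (17,68/5) (135/8,14) (4,14)]

1. After x ≥ 4: [(4,4) (6,0) (20,4) (15,20) (4,118/7)]
2. After x ≤ 17: [(4,4) (6,0) (17,22/7) (17,68/5) (15,20) (4,118/7)]
3. After y ≥ 3: [(4,4) (9/2,3) (33/2,3) (17,22/7) (17,68/5) (15,20) (4,118/7)]
4. After y ≤ 14: [(4,14) (4,4) (9/2,3) (33/2,3) (17,22/7) (17,68/5) (135/8,14)]
5. Canonical ring: [(4,4) (9/2,3) (33/2,3) (17,22/7) (17,68/5) (135/8,14) (4,14)]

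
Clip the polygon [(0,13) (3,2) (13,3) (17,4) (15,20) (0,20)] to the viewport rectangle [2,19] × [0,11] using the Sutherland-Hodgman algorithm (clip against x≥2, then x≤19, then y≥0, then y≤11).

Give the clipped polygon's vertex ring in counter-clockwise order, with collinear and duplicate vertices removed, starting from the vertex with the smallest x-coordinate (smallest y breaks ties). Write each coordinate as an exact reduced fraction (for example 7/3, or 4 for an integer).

1. After x ≥ 2: [(2,17/3) (3,2) (13,3) (17,4) (15,20) (2,20)]
2. After x ≤ 19: [(2,17/3) (3,2) (13,3) (17,4) (15,20) (2,20)]
3. After y ≥ 0: [(2,17/3) (3,2) (13,3) (17,4) (15,20) (2,20)]
4. After y ≤ 11: [(2,11) (2,17/3) (3,2) (13,3) (17,4) (129/8,11)]
5. Canonical ring: [(2,17/3) (3,2) (13,3) (17,4) (129/8,11) (2,11)]

Clipped polygon: [(2,17/3) (3,2) (13,3) (17,4) (129/8,11) (2,11)]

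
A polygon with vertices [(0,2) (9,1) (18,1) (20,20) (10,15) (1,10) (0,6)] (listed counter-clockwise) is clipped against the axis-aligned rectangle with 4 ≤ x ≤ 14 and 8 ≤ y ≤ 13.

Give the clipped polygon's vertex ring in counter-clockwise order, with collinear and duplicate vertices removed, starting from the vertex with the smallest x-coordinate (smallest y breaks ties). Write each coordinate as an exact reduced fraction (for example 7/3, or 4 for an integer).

Clipped polygon: [(4,8) (14,8) (14,13) (32/5,13) (4,35/3)]

1. After x ≥ 4: [(4,14/9) (9,1) (18,1) (20,20) (10,15) (4,35/3)]
2. After x ≤ 14: [(4,14/9) (9,1) (14,1) (14,17) (10,15) (4,35/3)]
3. After y ≥ 8: [(4,8) (14,8) (14,17) (10,15) (4,35/3)]
4. After y ≤ 13: [(4,8) (14,8) (14,13) (32/5,13) (4,35/3)]
5. Canonical ring: [(4,8) (14,8) (14,13) (32/5,13) (4,35/3)]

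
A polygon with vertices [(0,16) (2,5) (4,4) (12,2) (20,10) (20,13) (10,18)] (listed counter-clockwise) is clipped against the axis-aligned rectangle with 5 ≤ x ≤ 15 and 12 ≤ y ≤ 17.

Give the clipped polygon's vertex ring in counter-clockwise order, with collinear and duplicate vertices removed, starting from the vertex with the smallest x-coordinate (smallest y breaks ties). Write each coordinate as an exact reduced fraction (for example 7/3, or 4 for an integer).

1. After x ≥ 5: [(5,17) (5,15/4) (12,2) (20,10) (20,13) (10,18)]
2. After x ≤ 15: [(5,17) (5,15/4) (12,2) (15,5) (15,31/2) (10,18)]
3. After y ≥ 12: [(5,17) (5,12) (15,12) (15,31/2) (10,18)]
4. After y ≤ 17: [(5,17) (5,17) (5,12) (15,12) (15,31/2) (12,17)]
5. Canonical ring: [(5,12) (15,12) (15,31/2) (12,17) (5,17)]

Clipped polygon: [(5,12) (15,12) (15,31/2) (12,17) (5,17)]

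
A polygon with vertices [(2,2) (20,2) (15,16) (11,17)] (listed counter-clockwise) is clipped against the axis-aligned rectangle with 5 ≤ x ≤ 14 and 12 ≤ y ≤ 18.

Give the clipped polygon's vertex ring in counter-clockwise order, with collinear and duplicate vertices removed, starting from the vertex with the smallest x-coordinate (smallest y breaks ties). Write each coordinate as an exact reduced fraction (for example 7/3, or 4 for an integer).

Clipped polygon: [(8,12) (14,12) (14,65/4) (11,17)]

1. After x ≥ 5: [(5,7) (5,2) (20,2) (15,16) (11,17)]
2. After x ≤ 14: [(5,7) (5,2) (14,2) (14,65/4) (11,17)]
3. After y ≥ 12: [(8,12) (14,12) (14,65/4) (11,17)]
4. After y ≤ 18: [(8,12) (14,12) (14,65/4) (11,17)]
5. Canonical ring: [(8,12) (14,12) (14,65/4) (11,17)]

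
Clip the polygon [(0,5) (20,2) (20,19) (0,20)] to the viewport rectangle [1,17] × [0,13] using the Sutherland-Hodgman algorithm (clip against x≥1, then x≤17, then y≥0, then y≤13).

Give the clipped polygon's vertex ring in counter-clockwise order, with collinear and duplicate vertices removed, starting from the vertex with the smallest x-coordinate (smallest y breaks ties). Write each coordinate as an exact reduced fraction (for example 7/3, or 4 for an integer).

1. After x ≥ 1: [(1,97/20) (20,2) (20,19) (1,399/20)]
2. After x ≤ 17: [(1,97/20) (17,49/20) (17,383/20) (1,399/20)]
3. After y ≥ 0: [(1,97/20) (17,49/20) (17,383/20) (1,399/20)]
4. After y ≤ 13: [(1,13) (1,97/20) (17,49/20) (17,13)]
5. Canonical ring: [(1,97/20) (17,49/20) (17,13) (1,13)]

Clipped polygon: [(1,97/20) (17,49/20) (17,13) (1,13)]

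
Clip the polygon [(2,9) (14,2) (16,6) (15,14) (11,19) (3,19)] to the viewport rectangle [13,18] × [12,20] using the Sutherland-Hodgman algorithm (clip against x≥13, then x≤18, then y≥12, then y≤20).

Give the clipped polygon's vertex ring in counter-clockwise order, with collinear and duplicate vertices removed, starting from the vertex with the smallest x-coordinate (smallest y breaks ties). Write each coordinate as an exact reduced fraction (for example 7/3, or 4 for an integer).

1. After x ≥ 13: [(13,31/12) (14,2) (16,6) (15,14) (13,33/2)]
2. After x ≤ 18: [(13,31/12) (14,2) (16,6) (15,14) (13,33/2)]
3. After y ≥ 12: [(13,12) (61/4,12) (15,14) (13,33/2)]
4. After y ≤ 20: [(13,12) (61/4,12) (15,14) (13,33/2)]
5. Canonical ring: [(13,12) (61/4,12) (15,14) (13,33/2)]

Clipped polygon: [(13,12) (61/4,12) (15,14) (13,33/2)]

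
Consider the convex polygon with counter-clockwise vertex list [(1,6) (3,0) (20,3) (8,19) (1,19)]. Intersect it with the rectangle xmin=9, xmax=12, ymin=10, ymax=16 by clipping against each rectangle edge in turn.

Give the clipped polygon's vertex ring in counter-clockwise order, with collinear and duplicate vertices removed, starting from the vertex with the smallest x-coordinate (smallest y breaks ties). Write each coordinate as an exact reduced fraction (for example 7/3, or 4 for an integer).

Clipped polygon: [(9,10) (12,10) (12,41/3) (41/4,16) (9,16)]

1. After x ≥ 9: [(9,18/17) (20,3) (9,53/3)]
2. After x ≤ 12: [(9,18/17) (12,27/17) (12,41/3) (9,53/3)]
3. After y ≥ 10: [(9,10) (12,10) (12,41/3) (9,53/3)]
4. After y ≤ 16: [(9,16) (9,10) (12,10) (12,41/3) (41/4,16)]
5. Canonical ring: [(9,10) (12,10) (12,41/3) (41/4,16) (9,16)]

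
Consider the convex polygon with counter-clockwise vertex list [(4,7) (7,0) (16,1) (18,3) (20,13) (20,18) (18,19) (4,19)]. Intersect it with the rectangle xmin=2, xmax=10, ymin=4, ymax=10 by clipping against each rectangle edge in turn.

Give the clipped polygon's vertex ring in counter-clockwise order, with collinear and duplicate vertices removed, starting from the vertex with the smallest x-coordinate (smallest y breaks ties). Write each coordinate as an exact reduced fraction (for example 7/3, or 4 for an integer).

Clipped polygon: [(4,7) (37/7,4) (10,4) (10,10) (4,10)]

1. After x ≥ 2: [(4,7) (7,0) (16,1) (18,3) (20,13) (20,18) (18,19) (4,19)]
2. After x ≤ 10: [(4,7) (7,0) (10,1/3) (10,19) (4,19)]
3. After y ≥ 4: [(4,7) (37/7,4) (10,4) (10,19) (4,19)]
4. After y ≤ 10: [(4,10) (4,7) (37/7,4) (10,4) (10,10)]
5. Canonical ring: [(4,7) (37/7,4) (10,4) (10,10) (4,10)]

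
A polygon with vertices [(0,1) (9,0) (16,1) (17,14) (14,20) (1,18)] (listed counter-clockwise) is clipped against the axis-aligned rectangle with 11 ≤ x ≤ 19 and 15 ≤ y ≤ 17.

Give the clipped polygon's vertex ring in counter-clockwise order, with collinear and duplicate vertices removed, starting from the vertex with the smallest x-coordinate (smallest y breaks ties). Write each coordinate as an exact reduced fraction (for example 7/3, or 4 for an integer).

1. After x ≥ 11: [(11,2/7) (16,1) (17,14) (14,20) (11,254/13)]
2. After x ≤ 19: [(11,2/7) (16,1) (17,14) (14,20) (11,254/13)]
3. After y ≥ 15: [(11,15) (33/2,15) (14,20) (11,254/13)]
4. After y ≤ 17: [(11,17) (11,15) (33/2,15) (31/2,17)]
5. Canonical ring: [(11,15) (33/2,15) (31/2,17) (11,17)]

Clipped polygon: [(11,15) (33/2,15) (31/2,17) (11,17)]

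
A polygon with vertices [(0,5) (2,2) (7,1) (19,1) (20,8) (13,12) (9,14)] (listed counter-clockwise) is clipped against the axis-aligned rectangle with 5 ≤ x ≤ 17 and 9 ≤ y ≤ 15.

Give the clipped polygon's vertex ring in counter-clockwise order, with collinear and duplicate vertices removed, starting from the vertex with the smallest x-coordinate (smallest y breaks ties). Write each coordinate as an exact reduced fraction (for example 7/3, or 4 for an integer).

1. After x ≥ 5: [(5,10) (5,7/5) (7,1) (19,1) (20,8) (13,12) (9,14)]
2. After x ≤ 17: [(5,10) (5,7/5) (7,1) (17,1) (17,68/7) (13,12) (9,14)]
3. After y ≥ 9: [(5,10) (5,9) (17,9) (17,68/7) (13,12) (9,14)]
4. After y ≤ 15: [(5,10) (5,9) (17,9) (17,68/7) (13,12) (9,14)]
5. Canonical ring: [(5,9) (17,9) (17,68/7) (13,12) (9,14) (5,10)]

Clipped polygon: [(5,9) (17,9) (17,68/7) (13,12) (9,14) (5,10)]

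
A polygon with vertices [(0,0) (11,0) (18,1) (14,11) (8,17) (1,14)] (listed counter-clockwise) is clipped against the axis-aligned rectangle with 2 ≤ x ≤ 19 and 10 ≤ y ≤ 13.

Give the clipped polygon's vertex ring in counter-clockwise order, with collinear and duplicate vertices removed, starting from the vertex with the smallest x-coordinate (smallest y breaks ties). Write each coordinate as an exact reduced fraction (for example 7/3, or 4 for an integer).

Clipped polygon: [(2,10) (72/5,10) (14,11) (12,13) (2,13)]

1. After x ≥ 2: [(2,0) (11,0) (18,1) (14,11) (8,17) (2,101/7)]
2. After x ≤ 19: [(2,0) (11,0) (18,1) (14,11) (8,17) (2,101/7)]
3. After y ≥ 10: [(2,10) (72/5,10) (14,11) (8,17) (2,101/7)]
4. After y ≤ 13: [(2,13) (2,10) (72/5,10) (14,11) (12,13)]
5. Canonical ring: [(2,10) (72/5,10) (14,11) (12,13) (2,13)]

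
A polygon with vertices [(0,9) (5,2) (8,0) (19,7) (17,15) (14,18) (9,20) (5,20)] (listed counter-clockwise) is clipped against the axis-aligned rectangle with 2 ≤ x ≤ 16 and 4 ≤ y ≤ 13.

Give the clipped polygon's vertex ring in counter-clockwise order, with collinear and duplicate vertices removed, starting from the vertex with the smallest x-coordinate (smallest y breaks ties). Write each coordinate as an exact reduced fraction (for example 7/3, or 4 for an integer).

1. After x ≥ 2: [(2,67/5) (2,31/5) (5,2) (8,0) (19,7) (17,15) (14,18) (9,20) (5,20)]
2. After x ≤ 16: [(2,67/5) (2,31/5) (5,2) (8,0) (16,56/11) (16,16) (14,18) (9,20) (5,20)]
3. After y ≥ 4: [(2,67/5) (2,31/5) (25/7,4) (100/7,4) (16,56/11) (16,16) (14,18) (9,20) (5,20)]
4. After y ≤ 13: [(2,13) (2,31/5) (25/7,4) (100/7,4) (16,56/11) (16,13)]
5. Canonical ring: [(2,31/5) (25/7,4) (100/7,4) (16,56/11) (16,13) (2,13)]

Clipped polygon: [(2,31/5) (25/7,4) (100/7,4) (16,56/11) (16,13) (2,13)]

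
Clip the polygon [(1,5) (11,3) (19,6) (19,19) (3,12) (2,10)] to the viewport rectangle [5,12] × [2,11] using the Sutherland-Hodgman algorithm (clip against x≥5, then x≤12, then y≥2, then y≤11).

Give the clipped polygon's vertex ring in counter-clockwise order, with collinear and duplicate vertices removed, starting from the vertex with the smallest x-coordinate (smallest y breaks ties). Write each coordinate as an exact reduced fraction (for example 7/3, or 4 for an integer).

Clipped polygon: [(5,21/5) (11,3) (12,27/8) (12,11) (5,11)]

1. After x ≥ 5: [(5,21/5) (11,3) (19,6) (19,19) (5,103/8)]
2. After x ≤ 12: [(5,21/5) (11,3) (12,27/8) (12,255/16) (5,103/8)]
3. After y ≥ 2: [(5,21/5) (11,3) (12,27/8) (12,255/16) (5,103/8)]
4. After y ≤ 11: [(5,11) (5,21/5) (11,3) (12,27/8) (12,11)]
5. Canonical ring: [(5,21/5) (11,3) (12,27/8) (12,11) (5,11)]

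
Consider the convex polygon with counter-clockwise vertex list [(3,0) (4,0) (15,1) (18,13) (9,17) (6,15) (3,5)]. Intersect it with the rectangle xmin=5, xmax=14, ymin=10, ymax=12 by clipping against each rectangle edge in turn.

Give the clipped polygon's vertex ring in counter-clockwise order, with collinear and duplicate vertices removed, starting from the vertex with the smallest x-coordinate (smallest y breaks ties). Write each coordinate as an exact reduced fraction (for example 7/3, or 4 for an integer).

1. After x ≥ 5: [(5,1/11) (15,1) (18,13) (9,17) (6,15) (5,35/3)]
2. After x ≤ 14: [(5,1/11) (14,10/11) (14,133/9) (9,17) (6,15) (5,35/3)]
3. After y ≥ 10: [(5,10) (14,10) (14,133/9) (9,17) (6,15) (5,35/3)]
4. After y ≤ 12: [(5,10) (14,10) (14,12) (51/10,12) (5,35/3)]
5. Canonical ring: [(5,10) (14,10) (14,12) (51/10,12) (5,35/3)]

Clipped polygon: [(5,10) (14,10) (14,12) (51/10,12) (5,35/3)]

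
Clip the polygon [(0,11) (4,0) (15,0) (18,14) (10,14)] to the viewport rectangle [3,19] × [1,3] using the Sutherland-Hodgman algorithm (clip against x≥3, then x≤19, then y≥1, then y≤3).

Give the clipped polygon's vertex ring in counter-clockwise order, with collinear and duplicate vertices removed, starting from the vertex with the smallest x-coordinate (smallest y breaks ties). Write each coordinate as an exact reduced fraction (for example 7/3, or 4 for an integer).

1. After x ≥ 3: [(3,119/10) (3,11/4) (4,0) (15,0) (18,14) (10,14)]
2. After x ≤ 19: [(3,119/10) (3,11/4) (4,0) (15,0) (18,14) (10,14)]
3. After y ≥ 1: [(3,119/10) (3,11/4) (40/11,1) (213/14,1) (18,14) (10,14)]
4. After y ≤ 3: [(3,3) (3,11/4) (40/11,1) (213/14,1) (219/14,3)]
5. Canonical ring: [(3,11/4) (40/11,1) (213/14,1) (219/14,3) (3,3)]

Clipped polygon: [(3,11/4) (40/11,1) (213/14,1) (219/14,3) (3,3)]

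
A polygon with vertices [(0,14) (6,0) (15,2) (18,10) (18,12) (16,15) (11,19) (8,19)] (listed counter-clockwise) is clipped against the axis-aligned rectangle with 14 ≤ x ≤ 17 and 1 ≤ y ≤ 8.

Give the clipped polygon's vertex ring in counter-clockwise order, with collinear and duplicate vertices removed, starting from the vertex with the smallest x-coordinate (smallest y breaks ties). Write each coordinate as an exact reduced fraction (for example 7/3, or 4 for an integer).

Clipped polygon: [(14,16/9) (15,2) (17,22/3) (17,8) (14,8)]

1. After x ≥ 14: [(14,16/9) (15,2) (18,10) (18,12) (16,15) (14,83/5)]
2. After x ≤ 17: [(14,16/9) (15,2) (17,22/3) (17,27/2) (16,15) (14,83/5)]
3. After y ≥ 1: [(14,16/9) (15,2) (17,22/3) (17,27/2) (16,15) (14,83/5)]
4. After y ≤ 8: [(14,8) (14,16/9) (15,2) (17,22/3) (17,8)]
5. Canonical ring: [(14,16/9) (15,2) (17,22/3) (17,8) (14,8)]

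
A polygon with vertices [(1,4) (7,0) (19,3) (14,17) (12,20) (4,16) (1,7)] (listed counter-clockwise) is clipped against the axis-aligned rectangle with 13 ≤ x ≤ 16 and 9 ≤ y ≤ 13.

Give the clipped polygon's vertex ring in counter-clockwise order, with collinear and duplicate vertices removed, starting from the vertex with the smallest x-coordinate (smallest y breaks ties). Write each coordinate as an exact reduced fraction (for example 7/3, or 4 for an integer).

1. After x ≥ 13: [(13,3/2) (19,3) (14,17) (13,37/2)]
2. After x ≤ 16: [(13,3/2) (16,9/4) (16,57/5) (14,17) (13,37/2)]
3. After y ≥ 9: [(13,9) (16,9) (16,57/5) (14,17) (13,37/2)]
4. After y ≤ 13: [(13,13) (13,9) (16,9) (16,57/5) (108/7,13)]
5. Canonical ring: [(13,9) (16,9) (16,57/5) (108/7,13) (13,13)]

Clipped polygon: [(13,9) (16,9) (16,57/5) (108/7,13) (13,13)]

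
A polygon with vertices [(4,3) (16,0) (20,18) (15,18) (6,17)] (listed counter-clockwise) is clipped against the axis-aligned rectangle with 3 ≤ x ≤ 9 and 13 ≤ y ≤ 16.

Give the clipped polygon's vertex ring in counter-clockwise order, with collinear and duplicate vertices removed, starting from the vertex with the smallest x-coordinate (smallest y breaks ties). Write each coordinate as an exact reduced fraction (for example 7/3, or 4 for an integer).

1. After x ≥ 3: [(4,3) (16,0) (20,18) (15,18) (6,17)]
2. After x ≤ 9: [(4,3) (9,7/4) (9,52/3) (6,17)]
3. After y ≥ 13: [(38/7,13) (9,13) (9,52/3) (6,17)]
4. After y ≤ 16: [(41/7,16) (38/7,13) (9,13) (9,16)]
5. Canonical ring: [(38/7,13) (9,13) (9,16) (41/7,16)]

Clipped polygon: [(38/7,13) (9,13) (9,16) (41/7,16)]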